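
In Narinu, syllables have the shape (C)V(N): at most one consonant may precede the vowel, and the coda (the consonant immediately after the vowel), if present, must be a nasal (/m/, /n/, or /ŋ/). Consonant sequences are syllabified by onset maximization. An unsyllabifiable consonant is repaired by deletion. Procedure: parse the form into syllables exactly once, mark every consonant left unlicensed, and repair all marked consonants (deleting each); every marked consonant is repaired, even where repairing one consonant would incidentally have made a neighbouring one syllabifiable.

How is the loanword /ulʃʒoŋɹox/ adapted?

uʒoŋɹo

Under (C)V(N), the unsyllabifiable consonants are /l/, /ʃ/, /x/ (only a nasal (/m/, /n/, or /ŋ/) is licensed in coda position; onsets are limited to one consonant).
Deletion applies to /l/, /ʃ/, /x/.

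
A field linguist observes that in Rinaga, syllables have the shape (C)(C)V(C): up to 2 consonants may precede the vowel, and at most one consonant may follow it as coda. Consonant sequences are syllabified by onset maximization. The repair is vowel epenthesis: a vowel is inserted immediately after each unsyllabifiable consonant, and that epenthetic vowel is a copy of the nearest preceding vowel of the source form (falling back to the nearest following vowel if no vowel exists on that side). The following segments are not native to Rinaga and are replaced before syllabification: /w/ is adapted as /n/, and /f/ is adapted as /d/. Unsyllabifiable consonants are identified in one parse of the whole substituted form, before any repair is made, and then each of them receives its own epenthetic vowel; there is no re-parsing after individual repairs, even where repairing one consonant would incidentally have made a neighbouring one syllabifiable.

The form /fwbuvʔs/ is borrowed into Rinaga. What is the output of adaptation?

dunbuvʔusu

Substitution: /f/ → /d/, /w/ → /n/, giving /dnbuvʔs/.
The consonants /d/, /ʔ/, /s/ cannot be parsed into a legal (C)(C)V(C) syllable (at most one coda consonant is licensed; onsets may contain at most 2 consonants).
Epenthesis after each stranded consonant: /d/ → /du/, /ʔ/ → /ʔu/, /s/ → /su/.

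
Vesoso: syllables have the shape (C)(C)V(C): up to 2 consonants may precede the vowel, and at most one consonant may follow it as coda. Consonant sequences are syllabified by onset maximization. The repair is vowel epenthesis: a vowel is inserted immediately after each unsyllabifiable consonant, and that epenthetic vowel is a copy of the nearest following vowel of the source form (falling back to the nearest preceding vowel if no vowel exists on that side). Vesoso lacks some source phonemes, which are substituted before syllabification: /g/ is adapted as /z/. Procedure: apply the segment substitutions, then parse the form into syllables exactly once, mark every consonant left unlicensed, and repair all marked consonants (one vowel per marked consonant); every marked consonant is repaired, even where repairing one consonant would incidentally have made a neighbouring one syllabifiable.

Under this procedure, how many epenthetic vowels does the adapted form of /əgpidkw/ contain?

After substitution the input is /əzpidkw/.
The unsyllabifiable consonants are /k/, /w/; each receives one epenthetic vowel.

2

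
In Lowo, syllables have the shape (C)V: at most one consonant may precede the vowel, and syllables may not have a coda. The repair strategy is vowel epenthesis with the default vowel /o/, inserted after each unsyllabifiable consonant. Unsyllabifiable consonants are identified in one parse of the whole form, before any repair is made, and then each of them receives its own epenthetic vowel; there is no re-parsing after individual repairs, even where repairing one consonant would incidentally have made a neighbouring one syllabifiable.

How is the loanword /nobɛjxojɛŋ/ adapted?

Under (C)V, the unsyllabifiable consonants are /j/, /ŋ/ (no codas are permitted; onsets are limited to one consonant).
Each unlicensed consonant becomes the onset of a new syllable: /j/ → /jo/, /ŋ/ → /ŋo/.

nobɛjoxojɛŋo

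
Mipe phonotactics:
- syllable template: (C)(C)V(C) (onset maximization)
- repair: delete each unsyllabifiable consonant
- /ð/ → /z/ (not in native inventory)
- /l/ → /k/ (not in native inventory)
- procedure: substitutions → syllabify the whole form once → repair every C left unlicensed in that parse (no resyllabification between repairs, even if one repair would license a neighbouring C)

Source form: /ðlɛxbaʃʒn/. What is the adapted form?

Substitution: /ð/ → /z/, /l/ → /k/, giving /zkɛxbaʃʒn/.
Syllabifying with onset maximization leaves /ʒ/, /n/ stranded (at most one coda consonant is licensed; onsets may contain at most 2 consonants).
Each unlicensed consonant is deleted: /ʒ/, /n/.

zkɛxbaʃ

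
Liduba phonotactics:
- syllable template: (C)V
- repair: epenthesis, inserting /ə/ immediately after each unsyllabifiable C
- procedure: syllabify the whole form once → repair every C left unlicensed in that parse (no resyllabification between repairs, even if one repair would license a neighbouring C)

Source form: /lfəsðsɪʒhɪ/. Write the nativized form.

Under (C)V, the unsyllabifiable consonants are /l/, /s/, /ð/, /ʒ/ (no codas are permitted; onsets are limited to one consonant).
Each unlicensed consonant becomes the onset of a new syllable: /l/ → /lə/, /s/ → /sə/, /ð/ → /ðə/, /ʒ/ → /ʒə/.

ləfəsəðəsɪʒəhɪ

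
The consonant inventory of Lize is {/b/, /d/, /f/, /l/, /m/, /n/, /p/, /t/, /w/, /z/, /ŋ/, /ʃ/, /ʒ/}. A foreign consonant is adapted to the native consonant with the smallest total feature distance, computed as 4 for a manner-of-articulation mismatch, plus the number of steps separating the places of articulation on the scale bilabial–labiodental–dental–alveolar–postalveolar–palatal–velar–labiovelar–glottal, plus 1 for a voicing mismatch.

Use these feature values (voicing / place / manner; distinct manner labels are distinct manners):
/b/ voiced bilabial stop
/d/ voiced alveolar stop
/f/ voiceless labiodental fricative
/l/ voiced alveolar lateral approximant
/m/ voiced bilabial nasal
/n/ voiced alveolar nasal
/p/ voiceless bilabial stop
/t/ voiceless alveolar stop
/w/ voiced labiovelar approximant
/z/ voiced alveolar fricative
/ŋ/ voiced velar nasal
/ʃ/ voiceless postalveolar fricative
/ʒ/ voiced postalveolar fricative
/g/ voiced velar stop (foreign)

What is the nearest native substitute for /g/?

/d/ is closest: same manner (stop), place distance 3 (velar→alveolar), same voicing; total 3. Next closest is /t/ at distance 4.

d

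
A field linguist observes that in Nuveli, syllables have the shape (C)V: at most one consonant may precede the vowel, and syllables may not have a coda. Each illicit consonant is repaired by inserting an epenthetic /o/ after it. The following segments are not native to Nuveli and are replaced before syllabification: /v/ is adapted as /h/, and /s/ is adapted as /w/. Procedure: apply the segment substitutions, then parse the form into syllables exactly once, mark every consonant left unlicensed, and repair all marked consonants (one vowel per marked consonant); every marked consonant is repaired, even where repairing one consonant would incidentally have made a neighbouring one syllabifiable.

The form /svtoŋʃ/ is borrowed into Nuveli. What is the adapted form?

wohotoŋoʃo

Substitution: /s/ → /w/, /v/ → /h/, giving /whtoŋʃ/.
The consonants /w/, /h/, /ŋ/, /ʃ/ cannot be parsed into a legal (C)V syllable (no codas are permitted; onsets are limited to one consonant).
Each unlicensed consonant becomes the onset of a new syllable: /w/ → /wo/, /h/ → /ho/, /ŋ/ → /ŋo/, /ʃ/ → /ʃo/.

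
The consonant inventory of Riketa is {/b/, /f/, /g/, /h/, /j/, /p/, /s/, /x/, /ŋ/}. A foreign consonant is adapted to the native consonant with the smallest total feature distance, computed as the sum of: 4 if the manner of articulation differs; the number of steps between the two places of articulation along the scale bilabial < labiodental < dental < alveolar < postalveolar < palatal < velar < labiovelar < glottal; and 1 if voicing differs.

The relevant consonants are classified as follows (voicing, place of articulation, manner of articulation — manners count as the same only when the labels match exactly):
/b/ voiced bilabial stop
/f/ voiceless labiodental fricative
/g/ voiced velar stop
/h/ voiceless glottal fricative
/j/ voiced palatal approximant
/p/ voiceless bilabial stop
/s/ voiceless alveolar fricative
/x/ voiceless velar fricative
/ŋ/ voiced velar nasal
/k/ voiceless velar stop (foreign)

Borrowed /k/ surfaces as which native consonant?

g

/g/ is closest: same manner (stop), place distance 0 (velar→velar), voicing differs (+1); total 1. Next closest is /x/ at distance 4.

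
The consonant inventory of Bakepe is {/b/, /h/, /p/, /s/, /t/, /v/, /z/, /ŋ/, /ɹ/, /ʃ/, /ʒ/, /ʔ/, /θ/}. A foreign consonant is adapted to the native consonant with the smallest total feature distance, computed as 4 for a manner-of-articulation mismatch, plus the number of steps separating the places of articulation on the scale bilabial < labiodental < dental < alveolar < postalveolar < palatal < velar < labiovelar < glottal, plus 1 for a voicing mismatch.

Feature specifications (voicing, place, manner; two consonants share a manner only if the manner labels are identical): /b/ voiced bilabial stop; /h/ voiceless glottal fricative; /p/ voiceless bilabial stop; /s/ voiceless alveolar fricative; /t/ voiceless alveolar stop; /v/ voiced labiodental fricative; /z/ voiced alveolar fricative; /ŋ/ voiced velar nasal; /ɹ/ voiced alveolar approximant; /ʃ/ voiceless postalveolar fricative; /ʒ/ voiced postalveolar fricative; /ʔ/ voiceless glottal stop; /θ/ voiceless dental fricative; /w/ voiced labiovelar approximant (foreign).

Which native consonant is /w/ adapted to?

ɹ

/ɹ/ is closest: same manner (approximant), place distance 4 (labiovelar→alveolar), same voicing; total 4. Next closest is /ŋ/ at distance 5.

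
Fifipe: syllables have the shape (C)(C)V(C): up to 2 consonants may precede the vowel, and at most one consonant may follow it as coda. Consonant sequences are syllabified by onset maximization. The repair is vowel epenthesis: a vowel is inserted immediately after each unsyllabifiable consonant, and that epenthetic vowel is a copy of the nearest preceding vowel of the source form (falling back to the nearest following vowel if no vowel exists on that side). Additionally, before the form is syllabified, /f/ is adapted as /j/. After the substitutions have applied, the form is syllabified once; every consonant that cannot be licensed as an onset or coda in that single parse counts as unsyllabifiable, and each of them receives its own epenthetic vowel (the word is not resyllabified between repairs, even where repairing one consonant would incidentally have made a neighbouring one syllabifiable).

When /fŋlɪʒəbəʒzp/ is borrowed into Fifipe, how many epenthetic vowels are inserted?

After substitution the input is /jŋlɪʒəbəʒzp/.
The unsyllabifiable consonants are /j/, /z/, /p/; each receives one epenthetic vowel.

3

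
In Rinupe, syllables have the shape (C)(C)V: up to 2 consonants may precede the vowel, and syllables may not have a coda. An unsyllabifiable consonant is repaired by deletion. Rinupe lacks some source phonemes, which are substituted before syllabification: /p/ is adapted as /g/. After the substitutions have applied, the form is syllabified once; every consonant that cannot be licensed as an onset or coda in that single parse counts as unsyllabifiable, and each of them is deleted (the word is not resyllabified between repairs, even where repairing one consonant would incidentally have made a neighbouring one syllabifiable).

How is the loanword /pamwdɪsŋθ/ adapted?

Substitution: /p/ → /g/, giving /gamwdɪsŋθ/.
The consonants /m/, /s/, /ŋ/, /θ/ cannot be parsed into a legal (C)(C)V syllable (no codas are permitted; onsets may contain at most 2 consonants).
Deleting the stranded consonants removes /m/, /s/, /ŋ/, /θ/.

gawdɪ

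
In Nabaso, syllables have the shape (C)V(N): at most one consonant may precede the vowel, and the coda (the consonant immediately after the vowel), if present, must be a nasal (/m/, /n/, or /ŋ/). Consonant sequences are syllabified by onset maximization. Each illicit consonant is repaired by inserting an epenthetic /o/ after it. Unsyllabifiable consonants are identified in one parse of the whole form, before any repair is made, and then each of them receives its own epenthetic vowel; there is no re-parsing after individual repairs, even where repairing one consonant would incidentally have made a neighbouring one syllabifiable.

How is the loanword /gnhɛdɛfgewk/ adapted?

gonohɛdɛfogewoko

Syllabifying with onset maximization leaves /g/, /n/, /f/, /w/, /k/ stranded (only a nasal (/m/, /n/, or /ŋ/) is licensed in coda position; onsets are limited to one consonant).
Epenthesis after each stranded consonant: /g/ → /go/, /n/ → /no/, /f/ → /fo/, /w/ → /wo/, /k/ → /ko/.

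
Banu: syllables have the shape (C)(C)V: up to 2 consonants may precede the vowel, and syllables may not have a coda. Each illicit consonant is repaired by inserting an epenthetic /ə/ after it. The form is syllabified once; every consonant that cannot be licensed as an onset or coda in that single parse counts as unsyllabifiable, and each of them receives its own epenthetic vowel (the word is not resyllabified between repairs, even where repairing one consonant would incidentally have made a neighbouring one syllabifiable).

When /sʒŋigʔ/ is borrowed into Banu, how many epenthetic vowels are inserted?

3

The unsyllabifiable consonants are /s/, /g/, /ʔ/; each receives one epenthetic vowel.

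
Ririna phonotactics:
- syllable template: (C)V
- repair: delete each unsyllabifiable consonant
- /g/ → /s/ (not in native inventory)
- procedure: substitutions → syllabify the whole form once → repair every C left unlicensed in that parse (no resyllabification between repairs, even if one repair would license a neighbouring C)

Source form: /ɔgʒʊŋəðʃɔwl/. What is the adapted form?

ɔʒʊŋəʃɔ

Substitution: /g/ → /s/, giving /ɔsʒʊŋəðʃɔwl/.
Syllabifying with onset maximization leaves /s/, /ð/, /w/, /l/ stranded (no codas are permitted; onsets are limited to one consonant).
Deletion applies to /s/, /ð/, /w/, /l/.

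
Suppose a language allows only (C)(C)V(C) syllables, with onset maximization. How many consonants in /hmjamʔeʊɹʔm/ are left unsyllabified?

Syllabifying with onset maximization leaves /h/, /ʔ/, /m/ stranded (at most one coda consonant is licensed; onsets may contain at most 2 consonants).

3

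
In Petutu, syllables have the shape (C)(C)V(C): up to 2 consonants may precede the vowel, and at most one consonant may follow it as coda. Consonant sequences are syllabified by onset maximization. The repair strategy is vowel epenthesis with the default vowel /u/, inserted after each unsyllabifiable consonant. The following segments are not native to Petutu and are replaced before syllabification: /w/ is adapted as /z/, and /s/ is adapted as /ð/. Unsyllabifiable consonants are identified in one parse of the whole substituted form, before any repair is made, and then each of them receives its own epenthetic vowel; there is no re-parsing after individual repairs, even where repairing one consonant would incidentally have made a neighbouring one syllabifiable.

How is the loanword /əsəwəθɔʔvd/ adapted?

Substitution: /s/ → /ð/, /w/ → /z/, giving /əðəzəθɔʔvd/.
The consonants /v/, /d/ cannot be parsed into a legal (C)(C)V(C) syllable (at most one coda consonant is licensed; onsets may contain at most 2 consonants).
Epenthesis after each stranded consonant: /v/ → /vu/, /d/ → /du/.

əðəzəθɔʔvudu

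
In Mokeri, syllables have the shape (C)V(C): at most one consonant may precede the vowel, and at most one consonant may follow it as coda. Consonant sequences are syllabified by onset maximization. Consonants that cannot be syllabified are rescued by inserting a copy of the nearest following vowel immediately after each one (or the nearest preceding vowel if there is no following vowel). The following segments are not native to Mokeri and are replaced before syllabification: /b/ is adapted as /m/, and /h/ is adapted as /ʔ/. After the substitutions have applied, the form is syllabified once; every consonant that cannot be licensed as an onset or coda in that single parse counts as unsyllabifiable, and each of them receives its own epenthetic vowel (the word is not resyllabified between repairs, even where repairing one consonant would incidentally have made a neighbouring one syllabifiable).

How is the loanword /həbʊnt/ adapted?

ʔəmʊntʊ

Substitution: /h/ → /ʔ/, /b/ → /m/, giving /ʔəmʊnt/.
The consonants /t/ cannot be parsed into a legal (C)V(C) syllable (at most one coda consonant is licensed; onsets are limited to one consonant).
Inserting the epenthetic vowel yields /t/ → /tʊ/.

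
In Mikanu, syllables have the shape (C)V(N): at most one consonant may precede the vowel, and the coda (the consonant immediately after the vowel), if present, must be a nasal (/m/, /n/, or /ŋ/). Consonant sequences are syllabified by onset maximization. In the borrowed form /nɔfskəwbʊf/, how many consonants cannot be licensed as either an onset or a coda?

Syllabifying with onset maximization leaves /f/, /s/, /w/, /f/ stranded (only a nasal (/m/, /n/, or /ŋ/) is licensed in coda position; onsets are limited to one consonant).

4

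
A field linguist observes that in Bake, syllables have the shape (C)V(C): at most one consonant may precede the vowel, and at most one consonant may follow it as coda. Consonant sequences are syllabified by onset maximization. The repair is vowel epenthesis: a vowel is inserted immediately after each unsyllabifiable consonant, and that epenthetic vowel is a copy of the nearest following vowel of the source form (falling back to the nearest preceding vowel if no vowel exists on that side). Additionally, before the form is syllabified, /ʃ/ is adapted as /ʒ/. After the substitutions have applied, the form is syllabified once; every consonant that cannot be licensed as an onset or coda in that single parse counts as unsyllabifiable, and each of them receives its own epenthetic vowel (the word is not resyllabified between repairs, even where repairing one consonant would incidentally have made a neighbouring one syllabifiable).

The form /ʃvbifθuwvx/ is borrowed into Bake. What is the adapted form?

Substitution: /ʃ/ → /ʒ/, giving /ʒvbifθuwvx/.
The consonants /ʒ/, /v/, /v/, /x/ cannot be parsed into a legal (C)V(C) syllable (at most one coda consonant is licensed; onsets are limited to one consonant).
Each unlicensed consonant becomes the onset of a new syllable: /ʒ/ → /ʒi/, /v/ → /vi/, /v/ → /vu/, /x/ → /xu/.

ʒivibifθuwvuxu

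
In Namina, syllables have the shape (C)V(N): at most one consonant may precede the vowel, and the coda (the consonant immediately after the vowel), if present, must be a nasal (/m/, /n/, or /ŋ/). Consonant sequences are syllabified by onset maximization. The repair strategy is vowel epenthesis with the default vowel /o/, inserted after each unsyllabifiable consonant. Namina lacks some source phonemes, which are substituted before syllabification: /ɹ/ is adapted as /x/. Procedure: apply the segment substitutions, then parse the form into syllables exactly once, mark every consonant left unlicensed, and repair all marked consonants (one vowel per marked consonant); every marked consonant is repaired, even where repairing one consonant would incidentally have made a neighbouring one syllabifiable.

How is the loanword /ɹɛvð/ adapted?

Substitution: /ɹ/ → /x/, giving /xɛvð/.
Under (C)V(N), the unsyllabifiable consonants are /v/, /ð/ (only a nasal (/m/, /n/, or /ŋ/) is licensed in coda position; onsets are limited to one consonant).
Each unlicensed consonant becomes the onset of a new syllable: /v/ → /vo/, /ð/ → /ðo/.

xɛvoðo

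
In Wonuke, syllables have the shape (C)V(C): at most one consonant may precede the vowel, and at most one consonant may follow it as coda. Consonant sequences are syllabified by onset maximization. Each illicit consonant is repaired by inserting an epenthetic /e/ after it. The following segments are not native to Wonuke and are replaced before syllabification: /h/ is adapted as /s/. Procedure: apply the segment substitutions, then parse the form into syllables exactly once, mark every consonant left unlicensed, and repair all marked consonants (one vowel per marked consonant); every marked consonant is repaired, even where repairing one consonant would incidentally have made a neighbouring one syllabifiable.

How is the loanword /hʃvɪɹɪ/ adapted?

Substitution: /h/ → /s/, giving /sʃvɪɹɪ/.
The consonants /s/, /ʃ/ cannot be parsed into a legal (C)V(C) syllable (at most one coda consonant is licensed; onsets are limited to one consonant).
Each unlicensed consonant becomes the onset of a new syllable: /s/ → /se/, /ʃ/ → /ʃe/.

seʃevɪɹɪ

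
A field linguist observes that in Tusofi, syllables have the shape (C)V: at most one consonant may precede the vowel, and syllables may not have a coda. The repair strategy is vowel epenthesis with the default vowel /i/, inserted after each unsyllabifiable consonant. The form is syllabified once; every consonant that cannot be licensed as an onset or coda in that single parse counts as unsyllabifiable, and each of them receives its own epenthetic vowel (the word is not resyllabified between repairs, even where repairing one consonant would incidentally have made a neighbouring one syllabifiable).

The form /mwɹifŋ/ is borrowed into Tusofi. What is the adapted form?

miwiɹifiŋi

Under (C)V, the unsyllabifiable consonants are /m/, /w/, /f/, /ŋ/ (no codas are permitted; onsets are limited to one consonant).
Epenthesis after each stranded consonant: /m/ → /mi/, /w/ → /wi/, /f/ → /fi/, /ŋ/ → /ŋi/.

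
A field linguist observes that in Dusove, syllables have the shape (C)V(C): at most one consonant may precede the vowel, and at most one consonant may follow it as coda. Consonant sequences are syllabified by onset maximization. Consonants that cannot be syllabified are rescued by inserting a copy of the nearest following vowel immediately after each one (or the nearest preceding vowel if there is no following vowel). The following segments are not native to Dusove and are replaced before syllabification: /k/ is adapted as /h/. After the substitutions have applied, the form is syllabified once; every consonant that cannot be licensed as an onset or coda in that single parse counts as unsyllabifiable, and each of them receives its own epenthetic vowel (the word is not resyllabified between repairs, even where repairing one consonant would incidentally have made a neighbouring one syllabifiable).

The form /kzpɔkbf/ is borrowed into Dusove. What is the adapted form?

Substitution: /k/ → /h/, giving /hzpɔhbf/.
Syllabifying with onset maximization leaves /h/, /z/, /b/, /f/ stranded (at most one coda consonant is licensed; onsets are limited to one consonant).
Each unlicensed consonant becomes the onset of a new syllable: /h/ → /hɔ/, /z/ → /zɔ/, /b/ → /bɔ/, /f/ → /fɔ/.

hɔzɔpɔhbɔfɔ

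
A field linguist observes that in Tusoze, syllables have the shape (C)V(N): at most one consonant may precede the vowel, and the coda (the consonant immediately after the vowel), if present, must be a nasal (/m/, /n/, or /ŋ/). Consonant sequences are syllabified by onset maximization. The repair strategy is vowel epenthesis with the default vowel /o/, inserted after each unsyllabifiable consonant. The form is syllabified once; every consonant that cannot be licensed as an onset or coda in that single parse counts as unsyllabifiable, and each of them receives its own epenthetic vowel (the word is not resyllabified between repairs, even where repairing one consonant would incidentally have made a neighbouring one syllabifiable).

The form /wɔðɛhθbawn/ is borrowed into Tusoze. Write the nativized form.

wɔðɛhoθobawono

Syllabifying with onset maximization leaves /h/, /θ/, /w/, /n/ stranded (only a nasal (/m/, /n/, or /ŋ/) is licensed in coda position; onsets are limited to one consonant).
Epenthesis after each stranded consonant: /h/ → /ho/, /θ/ → /θo/, /w/ → /wo/, /n/ → /no/.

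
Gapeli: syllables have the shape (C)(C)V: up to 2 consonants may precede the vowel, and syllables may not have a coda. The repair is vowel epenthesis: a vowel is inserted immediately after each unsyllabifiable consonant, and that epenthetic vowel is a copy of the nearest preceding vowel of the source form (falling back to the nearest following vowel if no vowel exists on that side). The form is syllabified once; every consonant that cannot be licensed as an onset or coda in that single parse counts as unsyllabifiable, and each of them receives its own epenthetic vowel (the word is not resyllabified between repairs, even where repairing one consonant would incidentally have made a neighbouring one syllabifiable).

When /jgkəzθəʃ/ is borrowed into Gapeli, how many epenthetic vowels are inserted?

The unsyllabifiable consonants are /j/, /ʃ/; each receives one epenthetic vowel.

2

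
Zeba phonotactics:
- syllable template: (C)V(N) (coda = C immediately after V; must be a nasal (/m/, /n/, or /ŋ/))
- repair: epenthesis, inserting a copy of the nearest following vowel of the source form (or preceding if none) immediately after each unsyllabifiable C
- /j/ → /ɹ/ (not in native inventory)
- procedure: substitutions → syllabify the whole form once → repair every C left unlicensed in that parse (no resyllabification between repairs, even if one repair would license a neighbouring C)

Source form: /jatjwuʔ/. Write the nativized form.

Substitution: /j/ → /ɹ/, giving /ɹatɹwuʔ/.
The consonants /t/, /ɹ/, /ʔ/ cannot be parsed into a legal (C)V(N) syllable (only a nasal (/m/, /n/, or /ŋ/) is licensed in coda position; onsets are limited to one consonant).
Epenthesis after each stranded consonant: /t/ → /tu/, /ɹ/ → /ɹu/, /ʔ/ → /ʔu/.

ɹatuɹuwuʔu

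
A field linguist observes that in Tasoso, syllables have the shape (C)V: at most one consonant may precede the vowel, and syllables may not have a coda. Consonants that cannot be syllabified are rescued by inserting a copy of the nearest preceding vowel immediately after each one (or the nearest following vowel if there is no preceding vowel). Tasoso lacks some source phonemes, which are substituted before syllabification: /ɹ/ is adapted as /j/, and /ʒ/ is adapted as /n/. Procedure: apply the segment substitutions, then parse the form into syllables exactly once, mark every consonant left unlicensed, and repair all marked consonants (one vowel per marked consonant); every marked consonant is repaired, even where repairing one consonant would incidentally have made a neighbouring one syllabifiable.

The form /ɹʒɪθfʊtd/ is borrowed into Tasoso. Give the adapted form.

Substitution: /ɹ/ → /j/, /ʒ/ → /n/, giving /jnɪθfʊtd/.
The consonants /j/, /θ/, /t/, /d/ cannot be parsed into a legal (C)V syllable (no codas are permitted; onsets are limited to one consonant).
Epenthesis after each stranded consonant: /j/ → /jɪ/, /θ/ → /θɪ/, /t/ → /tʊ/, /d/ → /dʊ/.

jɪnɪθɪfʊtʊdʊ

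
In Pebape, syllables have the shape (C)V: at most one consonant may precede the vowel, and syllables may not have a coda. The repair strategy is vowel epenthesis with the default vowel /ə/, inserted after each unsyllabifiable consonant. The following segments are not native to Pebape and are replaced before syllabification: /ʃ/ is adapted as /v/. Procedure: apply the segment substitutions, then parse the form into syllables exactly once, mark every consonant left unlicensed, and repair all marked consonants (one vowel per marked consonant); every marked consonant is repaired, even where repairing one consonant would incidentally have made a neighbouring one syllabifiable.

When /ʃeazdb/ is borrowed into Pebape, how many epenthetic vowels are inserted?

3

After substitution the input is /veazdb/.
The unsyllabifiable consonants are /z/, /d/, /b/; each receives one epenthetic vowel.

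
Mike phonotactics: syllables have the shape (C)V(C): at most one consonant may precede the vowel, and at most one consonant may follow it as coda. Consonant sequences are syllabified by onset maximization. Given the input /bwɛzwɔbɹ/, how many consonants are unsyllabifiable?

2

Under (C)V(C), the unsyllabifiable consonants are /b/, /ɹ/ (at most one coda consonant is licensed; onsets are limited to one consonant).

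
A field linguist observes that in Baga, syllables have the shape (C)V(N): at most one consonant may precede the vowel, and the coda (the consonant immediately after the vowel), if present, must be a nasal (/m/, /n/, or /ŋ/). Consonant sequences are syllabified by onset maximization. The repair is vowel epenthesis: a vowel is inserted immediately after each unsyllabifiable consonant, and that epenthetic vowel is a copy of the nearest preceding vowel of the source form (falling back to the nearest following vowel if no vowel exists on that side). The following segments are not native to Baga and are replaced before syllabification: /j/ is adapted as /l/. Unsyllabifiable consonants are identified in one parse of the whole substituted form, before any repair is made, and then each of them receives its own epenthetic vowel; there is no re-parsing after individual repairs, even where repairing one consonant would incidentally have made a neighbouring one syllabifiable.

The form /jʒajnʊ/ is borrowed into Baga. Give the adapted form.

laʒalanʊ

Substitution: /j/ → /l/, giving /lʒalnʊ/.
Under (C)V(N), the unsyllabifiable consonants are /l/, /l/ (only a nasal (/m/, /n/, or /ŋ/) is licensed in coda position; onsets are limited to one consonant).
Epenthesis after each stranded consonant: /l/ → /la/, /l/ → /la/.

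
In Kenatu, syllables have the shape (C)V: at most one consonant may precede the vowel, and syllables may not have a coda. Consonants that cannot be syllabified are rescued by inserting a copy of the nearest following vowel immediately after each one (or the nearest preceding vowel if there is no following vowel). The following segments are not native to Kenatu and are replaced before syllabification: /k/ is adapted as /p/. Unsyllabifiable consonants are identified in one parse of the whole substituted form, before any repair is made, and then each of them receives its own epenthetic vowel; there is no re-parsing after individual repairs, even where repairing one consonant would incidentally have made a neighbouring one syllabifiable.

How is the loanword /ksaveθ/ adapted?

Substitution: /k/ → /p/, giving /psaveθ/.
The consonants /p/, /θ/ cannot be parsed into a legal (C)V syllable (no codas are permitted; onsets are limited to one consonant).
Epenthesis after each stranded consonant: /p/ → /pa/, /θ/ → /θe/.

pasaveθe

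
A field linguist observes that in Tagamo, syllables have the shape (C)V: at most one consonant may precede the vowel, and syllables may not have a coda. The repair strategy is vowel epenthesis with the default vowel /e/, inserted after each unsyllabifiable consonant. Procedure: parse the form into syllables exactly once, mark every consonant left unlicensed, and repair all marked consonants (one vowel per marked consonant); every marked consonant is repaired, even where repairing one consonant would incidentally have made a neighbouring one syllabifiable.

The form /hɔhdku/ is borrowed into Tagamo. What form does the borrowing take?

The consonants /h/, /d/ cannot be parsed into a legal (C)V syllable (no codas are permitted; onsets are limited to one consonant).
Each unlicensed consonant becomes the onset of a new syllable: /h/ → /he/, /d/ → /de/.

hɔhedeku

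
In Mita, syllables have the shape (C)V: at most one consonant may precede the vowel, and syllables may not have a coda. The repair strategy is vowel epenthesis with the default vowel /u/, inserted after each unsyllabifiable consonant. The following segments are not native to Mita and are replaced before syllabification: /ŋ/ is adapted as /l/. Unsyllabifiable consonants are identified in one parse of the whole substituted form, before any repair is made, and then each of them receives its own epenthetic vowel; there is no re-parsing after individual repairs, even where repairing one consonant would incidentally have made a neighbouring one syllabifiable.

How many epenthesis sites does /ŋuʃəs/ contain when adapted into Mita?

1

After substitution the input is /luʃəs/.
The unsyllabifiable consonants are /s/; each receives one epenthetic vowel.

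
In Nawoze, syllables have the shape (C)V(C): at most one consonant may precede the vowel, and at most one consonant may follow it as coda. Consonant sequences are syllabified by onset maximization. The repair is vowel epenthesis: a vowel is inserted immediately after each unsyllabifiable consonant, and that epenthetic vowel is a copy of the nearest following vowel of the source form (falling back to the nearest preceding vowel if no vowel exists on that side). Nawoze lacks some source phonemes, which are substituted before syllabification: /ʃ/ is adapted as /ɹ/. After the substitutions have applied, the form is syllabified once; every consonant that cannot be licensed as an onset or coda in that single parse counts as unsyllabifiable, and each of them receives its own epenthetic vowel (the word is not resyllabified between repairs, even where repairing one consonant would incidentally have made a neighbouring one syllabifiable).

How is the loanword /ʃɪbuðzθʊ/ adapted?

Substitution: /ʃ/ → /ɹ/, giving /ɹɪbuðzθʊ/.
The consonants /z/ cannot be parsed into a legal (C)V(C) syllable (at most one coda consonant is licensed; onsets are limited to one consonant).
Inserting the epenthetic vowel yields /z/ → /zʊ/.

ɹɪbuðzʊθʊ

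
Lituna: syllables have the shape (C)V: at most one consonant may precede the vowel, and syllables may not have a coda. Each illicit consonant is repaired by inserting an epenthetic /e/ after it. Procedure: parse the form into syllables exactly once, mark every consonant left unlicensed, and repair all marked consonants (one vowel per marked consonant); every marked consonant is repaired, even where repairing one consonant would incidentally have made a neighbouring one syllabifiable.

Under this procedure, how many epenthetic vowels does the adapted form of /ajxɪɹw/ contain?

The unsyllabifiable consonants are /j/, /ɹ/, /w/; each receives one epenthetic vowel.

3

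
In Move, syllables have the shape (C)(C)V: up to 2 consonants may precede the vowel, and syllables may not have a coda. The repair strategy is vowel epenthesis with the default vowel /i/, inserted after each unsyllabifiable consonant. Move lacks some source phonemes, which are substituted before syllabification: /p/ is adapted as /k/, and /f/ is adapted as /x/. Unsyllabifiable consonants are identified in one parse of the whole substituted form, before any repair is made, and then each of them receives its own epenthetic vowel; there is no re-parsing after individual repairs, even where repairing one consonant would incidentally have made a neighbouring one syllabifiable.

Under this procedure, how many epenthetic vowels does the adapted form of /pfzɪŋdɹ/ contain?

After substitution the input is /kxzɪŋdɹ/.
The unsyllabifiable consonants are /k/, /ŋ/, /d/, /ɹ/; each receives one epenthetic vowel.

4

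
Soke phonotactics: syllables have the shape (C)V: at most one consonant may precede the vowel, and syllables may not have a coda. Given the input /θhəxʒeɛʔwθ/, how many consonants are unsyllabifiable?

Under (C)V, the unsyllabifiable consonants are /θ/, /x/, /ʔ/, /w/, /θ/ (no codas are permitted; onsets are limited to one consonant).

5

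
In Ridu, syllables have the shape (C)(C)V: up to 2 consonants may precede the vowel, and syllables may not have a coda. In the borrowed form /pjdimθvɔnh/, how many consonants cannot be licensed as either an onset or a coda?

The consonants /p/, /m/, /n/, /h/ cannot be parsed into a legal (C)(C)V syllable (no codas are permitted; onsets may contain at most 2 consonants).

4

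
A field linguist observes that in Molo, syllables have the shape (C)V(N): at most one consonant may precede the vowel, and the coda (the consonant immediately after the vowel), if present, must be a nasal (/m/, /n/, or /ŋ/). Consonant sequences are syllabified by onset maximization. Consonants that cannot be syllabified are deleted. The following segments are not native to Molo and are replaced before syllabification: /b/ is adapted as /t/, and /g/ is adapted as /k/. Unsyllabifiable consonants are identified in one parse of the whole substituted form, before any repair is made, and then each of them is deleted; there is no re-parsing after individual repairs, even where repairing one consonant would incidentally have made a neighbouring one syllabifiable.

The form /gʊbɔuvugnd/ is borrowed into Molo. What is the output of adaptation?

Substitution: /g/ → /k/, /b/ → /t/, giving /kʊtɔuvuknd/.
Under (C)V(N), the unsyllabifiable consonants are /k/, /n/, /d/ (only a nasal (/m/, /n/, or /ŋ/) is licensed in coda position; onsets are limited to one consonant).
Each unlicensed consonant is deleted: /k/, /n/, /d/.

kʊtɔuvu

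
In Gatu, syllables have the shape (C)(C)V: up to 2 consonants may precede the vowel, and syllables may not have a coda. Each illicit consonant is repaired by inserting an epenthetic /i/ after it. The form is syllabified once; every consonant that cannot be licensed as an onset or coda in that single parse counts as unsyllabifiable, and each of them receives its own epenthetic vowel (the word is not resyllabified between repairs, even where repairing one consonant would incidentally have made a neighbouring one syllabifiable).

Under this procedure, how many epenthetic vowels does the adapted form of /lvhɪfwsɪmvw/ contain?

The unsyllabifiable consonants are /l/, /f/, /m/, /v/, /w/; each receives one epenthetic vowel.

5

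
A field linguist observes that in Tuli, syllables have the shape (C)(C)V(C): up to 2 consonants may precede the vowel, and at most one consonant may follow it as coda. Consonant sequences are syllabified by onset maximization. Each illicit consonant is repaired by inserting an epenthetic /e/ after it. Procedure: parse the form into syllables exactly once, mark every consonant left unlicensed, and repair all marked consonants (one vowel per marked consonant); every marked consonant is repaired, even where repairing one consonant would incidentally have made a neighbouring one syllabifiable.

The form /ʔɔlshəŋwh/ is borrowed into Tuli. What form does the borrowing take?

ʔɔlshəŋwehe

The consonants /w/, /h/ cannot be parsed into a legal (C)(C)V(C) syllable (at most one coda consonant is licensed; onsets may contain at most 2 consonants).
Epenthesis after each stranded consonant: /w/ → /we/, /h/ → /he/.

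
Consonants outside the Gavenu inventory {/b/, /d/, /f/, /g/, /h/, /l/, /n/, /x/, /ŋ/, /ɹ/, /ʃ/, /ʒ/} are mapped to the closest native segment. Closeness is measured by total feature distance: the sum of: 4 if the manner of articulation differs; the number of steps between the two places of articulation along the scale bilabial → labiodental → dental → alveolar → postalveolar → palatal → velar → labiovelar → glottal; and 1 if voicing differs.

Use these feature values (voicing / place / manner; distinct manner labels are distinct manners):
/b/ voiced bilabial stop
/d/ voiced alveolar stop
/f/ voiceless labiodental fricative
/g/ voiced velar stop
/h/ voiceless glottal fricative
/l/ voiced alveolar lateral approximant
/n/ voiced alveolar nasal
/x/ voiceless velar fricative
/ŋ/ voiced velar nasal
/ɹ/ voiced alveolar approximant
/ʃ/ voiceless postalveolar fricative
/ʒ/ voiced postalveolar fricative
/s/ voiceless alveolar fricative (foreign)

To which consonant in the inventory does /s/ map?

/ʃ/ is closest: same manner (fricative), place distance 1 (alveolar→postalveolar), same voicing; total 1. Next closest is /f/ at distance 2.

ʃ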